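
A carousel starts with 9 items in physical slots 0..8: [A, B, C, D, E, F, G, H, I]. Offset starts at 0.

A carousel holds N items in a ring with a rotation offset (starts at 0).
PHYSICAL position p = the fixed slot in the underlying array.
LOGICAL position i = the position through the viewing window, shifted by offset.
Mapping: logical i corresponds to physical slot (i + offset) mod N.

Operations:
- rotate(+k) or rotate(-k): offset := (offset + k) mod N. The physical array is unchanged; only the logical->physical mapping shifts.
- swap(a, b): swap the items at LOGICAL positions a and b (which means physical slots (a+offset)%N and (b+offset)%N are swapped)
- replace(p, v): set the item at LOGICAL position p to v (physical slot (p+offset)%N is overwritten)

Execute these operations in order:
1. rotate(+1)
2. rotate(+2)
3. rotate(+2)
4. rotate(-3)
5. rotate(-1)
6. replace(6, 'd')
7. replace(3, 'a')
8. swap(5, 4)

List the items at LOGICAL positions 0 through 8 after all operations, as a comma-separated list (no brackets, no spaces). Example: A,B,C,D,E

Answer: B,C,D,a,G,F,d,I,A

Derivation:
After op 1 (rotate(+1)): offset=1, physical=[A,B,C,D,E,F,G,H,I], logical=[B,C,D,E,F,G,H,I,A]
After op 2 (rotate(+2)): offset=3, physical=[A,B,C,D,E,F,G,H,I], logical=[D,E,F,G,H,I,A,B,C]
After op 3 (rotate(+2)): offset=5, physical=[A,B,C,D,E,F,G,H,I], logical=[F,G,H,I,A,B,C,D,E]
After op 4 (rotate(-3)): offset=2, physical=[A,B,C,D,E,F,G,H,I], logical=[C,D,E,F,G,H,I,A,B]
After op 5 (rotate(-1)): offset=1, physical=[A,B,C,D,E,F,G,H,I], logical=[B,C,D,E,F,G,H,I,A]
After op 6 (replace(6, 'd')): offset=1, physical=[A,B,C,D,E,F,G,d,I], logical=[B,C,D,E,F,G,d,I,A]
After op 7 (replace(3, 'a')): offset=1, physical=[A,B,C,D,a,F,G,d,I], logical=[B,C,D,a,F,G,d,I,A]
After op 8 (swap(5, 4)): offset=1, physical=[A,B,C,D,a,G,F,d,I], logical=[B,C,D,a,G,F,d,I,A]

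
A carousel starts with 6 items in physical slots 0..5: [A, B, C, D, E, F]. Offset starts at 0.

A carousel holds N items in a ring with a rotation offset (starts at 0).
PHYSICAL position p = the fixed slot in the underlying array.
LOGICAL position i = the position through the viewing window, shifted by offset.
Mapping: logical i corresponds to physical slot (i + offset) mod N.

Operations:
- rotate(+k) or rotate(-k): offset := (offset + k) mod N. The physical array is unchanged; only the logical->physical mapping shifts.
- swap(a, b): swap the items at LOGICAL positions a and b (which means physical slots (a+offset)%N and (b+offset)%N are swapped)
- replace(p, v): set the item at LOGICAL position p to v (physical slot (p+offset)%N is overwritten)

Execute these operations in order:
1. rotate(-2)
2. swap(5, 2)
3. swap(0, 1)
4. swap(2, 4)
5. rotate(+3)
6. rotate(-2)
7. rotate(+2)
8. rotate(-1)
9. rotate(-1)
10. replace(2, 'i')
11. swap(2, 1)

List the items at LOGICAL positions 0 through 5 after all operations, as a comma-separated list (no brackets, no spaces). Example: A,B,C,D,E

After op 1 (rotate(-2)): offset=4, physical=[A,B,C,D,E,F], logical=[E,F,A,B,C,D]
After op 2 (swap(5, 2)): offset=4, physical=[D,B,C,A,E,F], logical=[E,F,D,B,C,A]
After op 3 (swap(0, 1)): offset=4, physical=[D,B,C,A,F,E], logical=[F,E,D,B,C,A]
After op 4 (swap(2, 4)): offset=4, physical=[C,B,D,A,F,E], logical=[F,E,C,B,D,A]
After op 5 (rotate(+3)): offset=1, physical=[C,B,D,A,F,E], logical=[B,D,A,F,E,C]
After op 6 (rotate(-2)): offset=5, physical=[C,B,D,A,F,E], logical=[E,C,B,D,A,F]
After op 7 (rotate(+2)): offset=1, physical=[C,B,D,A,F,E], logical=[B,D,A,F,E,C]
After op 8 (rotate(-1)): offset=0, physical=[C,B,D,A,F,E], logical=[C,B,D,A,F,E]
After op 9 (rotate(-1)): offset=5, physical=[C,B,D,A,F,E], logical=[E,C,B,D,A,F]
After op 10 (replace(2, 'i')): offset=5, physical=[C,i,D,A,F,E], logical=[E,C,i,D,A,F]
After op 11 (swap(2, 1)): offset=5, physical=[i,C,D,A,F,E], logical=[E,i,C,D,A,F]

Answer: E,i,C,D,A,F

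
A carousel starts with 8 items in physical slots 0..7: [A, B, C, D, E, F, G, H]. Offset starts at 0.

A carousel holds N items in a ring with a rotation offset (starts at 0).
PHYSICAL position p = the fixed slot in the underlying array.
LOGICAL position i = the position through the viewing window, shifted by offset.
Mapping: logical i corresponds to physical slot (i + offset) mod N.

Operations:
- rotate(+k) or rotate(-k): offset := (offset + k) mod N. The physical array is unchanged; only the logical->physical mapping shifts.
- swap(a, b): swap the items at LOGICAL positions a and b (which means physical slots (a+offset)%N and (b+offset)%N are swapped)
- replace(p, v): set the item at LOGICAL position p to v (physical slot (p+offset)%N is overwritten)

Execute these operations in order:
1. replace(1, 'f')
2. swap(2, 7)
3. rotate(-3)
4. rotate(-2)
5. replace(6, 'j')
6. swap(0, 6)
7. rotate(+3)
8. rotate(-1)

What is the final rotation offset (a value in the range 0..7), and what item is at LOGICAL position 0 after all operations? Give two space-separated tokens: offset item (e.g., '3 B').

Answer: 5 F

Derivation:
After op 1 (replace(1, 'f')): offset=0, physical=[A,f,C,D,E,F,G,H], logical=[A,f,C,D,E,F,G,H]
After op 2 (swap(2, 7)): offset=0, physical=[A,f,H,D,E,F,G,C], logical=[A,f,H,D,E,F,G,C]
After op 3 (rotate(-3)): offset=5, physical=[A,f,H,D,E,F,G,C], logical=[F,G,C,A,f,H,D,E]
After op 4 (rotate(-2)): offset=3, physical=[A,f,H,D,E,F,G,C], logical=[D,E,F,G,C,A,f,H]
After op 5 (replace(6, 'j')): offset=3, physical=[A,j,H,D,E,F,G,C], logical=[D,E,F,G,C,A,j,H]
After op 6 (swap(0, 6)): offset=3, physical=[A,D,H,j,E,F,G,C], logical=[j,E,F,G,C,A,D,H]
After op 7 (rotate(+3)): offset=6, physical=[A,D,H,j,E,F,G,C], logical=[G,C,A,D,H,j,E,F]
After op 8 (rotate(-1)): offset=5, physical=[A,D,H,j,E,F,G,C], logical=[F,G,C,A,D,H,j,E]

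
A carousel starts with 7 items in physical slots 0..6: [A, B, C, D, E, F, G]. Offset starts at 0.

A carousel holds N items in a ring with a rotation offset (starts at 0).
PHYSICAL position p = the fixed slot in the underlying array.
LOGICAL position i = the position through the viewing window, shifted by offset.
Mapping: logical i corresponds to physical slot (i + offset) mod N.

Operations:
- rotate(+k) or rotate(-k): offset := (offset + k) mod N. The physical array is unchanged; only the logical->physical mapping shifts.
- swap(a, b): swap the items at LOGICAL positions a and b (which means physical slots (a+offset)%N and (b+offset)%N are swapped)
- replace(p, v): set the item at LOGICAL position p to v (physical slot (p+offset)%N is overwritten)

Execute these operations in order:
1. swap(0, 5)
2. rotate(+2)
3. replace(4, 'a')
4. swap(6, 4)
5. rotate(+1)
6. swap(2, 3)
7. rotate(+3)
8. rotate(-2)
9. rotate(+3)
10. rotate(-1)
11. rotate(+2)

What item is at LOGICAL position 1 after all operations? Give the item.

Answer: C

Derivation:
After op 1 (swap(0, 5)): offset=0, physical=[F,B,C,D,E,A,G], logical=[F,B,C,D,E,A,G]
After op 2 (rotate(+2)): offset=2, physical=[F,B,C,D,E,A,G], logical=[C,D,E,A,G,F,B]
After op 3 (replace(4, 'a')): offset=2, physical=[F,B,C,D,E,A,a], logical=[C,D,E,A,a,F,B]
After op 4 (swap(6, 4)): offset=2, physical=[F,a,C,D,E,A,B], logical=[C,D,E,A,B,F,a]
After op 5 (rotate(+1)): offset=3, physical=[F,a,C,D,E,A,B], logical=[D,E,A,B,F,a,C]
After op 6 (swap(2, 3)): offset=3, physical=[F,a,C,D,E,B,A], logical=[D,E,B,A,F,a,C]
After op 7 (rotate(+3)): offset=6, physical=[F,a,C,D,E,B,A], logical=[A,F,a,C,D,E,B]
After op 8 (rotate(-2)): offset=4, physical=[F,a,C,D,E,B,A], logical=[E,B,A,F,a,C,D]
After op 9 (rotate(+3)): offset=0, physical=[F,a,C,D,E,B,A], logical=[F,a,C,D,E,B,A]
After op 10 (rotate(-1)): offset=6, physical=[F,a,C,D,E,B,A], logical=[A,F,a,C,D,E,B]
After op 11 (rotate(+2)): offset=1, physical=[F,a,C,D,E,B,A], logical=[a,C,D,E,B,A,F]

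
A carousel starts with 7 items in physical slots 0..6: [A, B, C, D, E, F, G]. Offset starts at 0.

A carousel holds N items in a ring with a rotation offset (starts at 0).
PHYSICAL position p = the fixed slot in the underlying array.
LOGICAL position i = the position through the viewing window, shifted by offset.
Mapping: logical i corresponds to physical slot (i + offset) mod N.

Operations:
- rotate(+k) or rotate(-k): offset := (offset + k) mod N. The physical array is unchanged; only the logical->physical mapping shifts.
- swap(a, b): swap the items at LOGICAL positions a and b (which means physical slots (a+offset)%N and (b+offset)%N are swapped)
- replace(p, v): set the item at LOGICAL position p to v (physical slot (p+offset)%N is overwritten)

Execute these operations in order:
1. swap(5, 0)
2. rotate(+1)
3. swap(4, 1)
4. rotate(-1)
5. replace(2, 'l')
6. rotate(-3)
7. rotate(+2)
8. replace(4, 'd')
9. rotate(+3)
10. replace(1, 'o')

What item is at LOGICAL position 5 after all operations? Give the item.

Answer: F

Derivation:
After op 1 (swap(5, 0)): offset=0, physical=[F,B,C,D,E,A,G], logical=[F,B,C,D,E,A,G]
After op 2 (rotate(+1)): offset=1, physical=[F,B,C,D,E,A,G], logical=[B,C,D,E,A,G,F]
After op 3 (swap(4, 1)): offset=1, physical=[F,B,A,D,E,C,G], logical=[B,A,D,E,C,G,F]
After op 4 (rotate(-1)): offset=0, physical=[F,B,A,D,E,C,G], logical=[F,B,A,D,E,C,G]
After op 5 (replace(2, 'l')): offset=0, physical=[F,B,l,D,E,C,G], logical=[F,B,l,D,E,C,G]
After op 6 (rotate(-3)): offset=4, physical=[F,B,l,D,E,C,G], logical=[E,C,G,F,B,l,D]
After op 7 (rotate(+2)): offset=6, physical=[F,B,l,D,E,C,G], logical=[G,F,B,l,D,E,C]
After op 8 (replace(4, 'd')): offset=6, physical=[F,B,l,d,E,C,G], logical=[G,F,B,l,d,E,C]
After op 9 (rotate(+3)): offset=2, physical=[F,B,l,d,E,C,G], logical=[l,d,E,C,G,F,B]
After op 10 (replace(1, 'o')): offset=2, physical=[F,B,l,o,E,C,G], logical=[l,o,E,C,G,F,B]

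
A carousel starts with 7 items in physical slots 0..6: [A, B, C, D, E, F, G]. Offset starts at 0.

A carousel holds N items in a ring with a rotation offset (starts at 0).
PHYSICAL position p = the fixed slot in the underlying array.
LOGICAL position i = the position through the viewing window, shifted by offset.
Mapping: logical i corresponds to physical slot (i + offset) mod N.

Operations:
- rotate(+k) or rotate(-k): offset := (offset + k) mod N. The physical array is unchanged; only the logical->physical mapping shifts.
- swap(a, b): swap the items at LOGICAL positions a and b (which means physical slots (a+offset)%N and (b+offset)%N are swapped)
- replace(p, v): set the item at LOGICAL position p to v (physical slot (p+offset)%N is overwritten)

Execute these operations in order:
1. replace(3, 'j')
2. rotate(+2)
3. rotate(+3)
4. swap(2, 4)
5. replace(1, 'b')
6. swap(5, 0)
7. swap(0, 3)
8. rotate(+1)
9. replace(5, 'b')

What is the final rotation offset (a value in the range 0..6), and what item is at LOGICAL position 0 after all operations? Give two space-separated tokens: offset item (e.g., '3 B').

Answer: 6 b

Derivation:
After op 1 (replace(3, 'j')): offset=0, physical=[A,B,C,j,E,F,G], logical=[A,B,C,j,E,F,G]
After op 2 (rotate(+2)): offset=2, physical=[A,B,C,j,E,F,G], logical=[C,j,E,F,G,A,B]
After op 3 (rotate(+3)): offset=5, physical=[A,B,C,j,E,F,G], logical=[F,G,A,B,C,j,E]
After op 4 (swap(2, 4)): offset=5, physical=[C,B,A,j,E,F,G], logical=[F,G,C,B,A,j,E]
After op 5 (replace(1, 'b')): offset=5, physical=[C,B,A,j,E,F,b], logical=[F,b,C,B,A,j,E]
After op 6 (swap(5, 0)): offset=5, physical=[C,B,A,F,E,j,b], logical=[j,b,C,B,A,F,E]
After op 7 (swap(0, 3)): offset=5, physical=[C,j,A,F,E,B,b], logical=[B,b,C,j,A,F,E]
After op 8 (rotate(+1)): offset=6, physical=[C,j,A,F,E,B,b], logical=[b,C,j,A,F,E,B]
After op 9 (replace(5, 'b')): offset=6, physical=[C,j,A,F,b,B,b], logical=[b,C,j,A,F,b,B]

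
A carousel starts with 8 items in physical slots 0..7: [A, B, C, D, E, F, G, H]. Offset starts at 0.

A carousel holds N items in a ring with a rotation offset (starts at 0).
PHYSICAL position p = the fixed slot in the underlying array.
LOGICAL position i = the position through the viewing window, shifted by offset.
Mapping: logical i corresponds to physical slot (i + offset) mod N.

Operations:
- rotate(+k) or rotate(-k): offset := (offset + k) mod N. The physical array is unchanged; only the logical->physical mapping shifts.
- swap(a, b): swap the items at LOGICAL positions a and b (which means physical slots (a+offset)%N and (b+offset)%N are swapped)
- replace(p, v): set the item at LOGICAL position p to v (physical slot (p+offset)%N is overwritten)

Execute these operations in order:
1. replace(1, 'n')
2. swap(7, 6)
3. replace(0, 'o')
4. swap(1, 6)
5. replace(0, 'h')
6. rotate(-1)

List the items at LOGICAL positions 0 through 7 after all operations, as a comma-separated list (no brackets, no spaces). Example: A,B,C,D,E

Answer: G,h,H,C,D,E,F,n

Derivation:
After op 1 (replace(1, 'n')): offset=0, physical=[A,n,C,D,E,F,G,H], logical=[A,n,C,D,E,F,G,H]
After op 2 (swap(7, 6)): offset=0, physical=[A,n,C,D,E,F,H,G], logical=[A,n,C,D,E,F,H,G]
After op 3 (replace(0, 'o')): offset=0, physical=[o,n,C,D,E,F,H,G], logical=[o,n,C,D,E,F,H,G]
After op 4 (swap(1, 6)): offset=0, physical=[o,H,C,D,E,F,n,G], logical=[o,H,C,D,E,F,n,G]
After op 5 (replace(0, 'h')): offset=0, physical=[h,H,C,D,E,F,n,G], logical=[h,H,C,D,E,F,n,G]
After op 6 (rotate(-1)): offset=7, physical=[h,H,C,D,E,F,n,G], logical=[G,h,H,C,D,E,F,n]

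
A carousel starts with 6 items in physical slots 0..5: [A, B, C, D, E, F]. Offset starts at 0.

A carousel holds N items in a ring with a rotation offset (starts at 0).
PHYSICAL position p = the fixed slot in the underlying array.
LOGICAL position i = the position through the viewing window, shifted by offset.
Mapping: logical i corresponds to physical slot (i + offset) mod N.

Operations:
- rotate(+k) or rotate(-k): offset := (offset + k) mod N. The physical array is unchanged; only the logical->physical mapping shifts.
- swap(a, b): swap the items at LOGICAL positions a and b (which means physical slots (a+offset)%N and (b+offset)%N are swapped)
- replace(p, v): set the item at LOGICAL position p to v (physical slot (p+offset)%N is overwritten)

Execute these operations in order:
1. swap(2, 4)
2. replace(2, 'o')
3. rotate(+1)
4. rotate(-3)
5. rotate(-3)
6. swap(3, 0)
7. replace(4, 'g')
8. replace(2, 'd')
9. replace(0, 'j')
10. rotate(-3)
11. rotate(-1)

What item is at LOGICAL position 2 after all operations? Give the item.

After op 1 (swap(2, 4)): offset=0, physical=[A,B,E,D,C,F], logical=[A,B,E,D,C,F]
After op 2 (replace(2, 'o')): offset=0, physical=[A,B,o,D,C,F], logical=[A,B,o,D,C,F]
After op 3 (rotate(+1)): offset=1, physical=[A,B,o,D,C,F], logical=[B,o,D,C,F,A]
After op 4 (rotate(-3)): offset=4, physical=[A,B,o,D,C,F], logical=[C,F,A,B,o,D]
After op 5 (rotate(-3)): offset=1, physical=[A,B,o,D,C,F], logical=[B,o,D,C,F,A]
After op 6 (swap(3, 0)): offset=1, physical=[A,C,o,D,B,F], logical=[C,o,D,B,F,A]
After op 7 (replace(4, 'g')): offset=1, physical=[A,C,o,D,B,g], logical=[C,o,D,B,g,A]
After op 8 (replace(2, 'd')): offset=1, physical=[A,C,o,d,B,g], logical=[C,o,d,B,g,A]
After op 9 (replace(0, 'j')): offset=1, physical=[A,j,o,d,B,g], logical=[j,o,d,B,g,A]
After op 10 (rotate(-3)): offset=4, physical=[A,j,o,d,B,g], logical=[B,g,A,j,o,d]
After op 11 (rotate(-1)): offset=3, physical=[A,j,o,d,B,g], logical=[d,B,g,A,j,o]

Answer: g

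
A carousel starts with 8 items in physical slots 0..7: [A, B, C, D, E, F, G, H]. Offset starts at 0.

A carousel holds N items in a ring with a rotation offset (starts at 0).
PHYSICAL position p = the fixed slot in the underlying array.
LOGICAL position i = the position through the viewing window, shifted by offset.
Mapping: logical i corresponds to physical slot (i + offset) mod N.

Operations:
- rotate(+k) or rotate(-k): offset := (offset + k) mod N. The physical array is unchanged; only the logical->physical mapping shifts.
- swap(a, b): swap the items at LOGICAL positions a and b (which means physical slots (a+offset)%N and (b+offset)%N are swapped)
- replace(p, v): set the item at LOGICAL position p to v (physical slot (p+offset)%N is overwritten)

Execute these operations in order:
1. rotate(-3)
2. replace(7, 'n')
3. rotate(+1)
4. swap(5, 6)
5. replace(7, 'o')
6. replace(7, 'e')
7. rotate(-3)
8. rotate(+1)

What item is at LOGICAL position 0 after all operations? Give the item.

After op 1 (rotate(-3)): offset=5, physical=[A,B,C,D,E,F,G,H], logical=[F,G,H,A,B,C,D,E]
After op 2 (replace(7, 'n')): offset=5, physical=[A,B,C,D,n,F,G,H], logical=[F,G,H,A,B,C,D,n]
After op 3 (rotate(+1)): offset=6, physical=[A,B,C,D,n,F,G,H], logical=[G,H,A,B,C,D,n,F]
After op 4 (swap(5, 6)): offset=6, physical=[A,B,C,n,D,F,G,H], logical=[G,H,A,B,C,n,D,F]
After op 5 (replace(7, 'o')): offset=6, physical=[A,B,C,n,D,o,G,H], logical=[G,H,A,B,C,n,D,o]
After op 6 (replace(7, 'e')): offset=6, physical=[A,B,C,n,D,e,G,H], logical=[G,H,A,B,C,n,D,e]
After op 7 (rotate(-3)): offset=3, physical=[A,B,C,n,D,e,G,H], logical=[n,D,e,G,H,A,B,C]
After op 8 (rotate(+1)): offset=4, physical=[A,B,C,n,D,e,G,H], logical=[D,e,G,H,A,B,C,n]

Answer: D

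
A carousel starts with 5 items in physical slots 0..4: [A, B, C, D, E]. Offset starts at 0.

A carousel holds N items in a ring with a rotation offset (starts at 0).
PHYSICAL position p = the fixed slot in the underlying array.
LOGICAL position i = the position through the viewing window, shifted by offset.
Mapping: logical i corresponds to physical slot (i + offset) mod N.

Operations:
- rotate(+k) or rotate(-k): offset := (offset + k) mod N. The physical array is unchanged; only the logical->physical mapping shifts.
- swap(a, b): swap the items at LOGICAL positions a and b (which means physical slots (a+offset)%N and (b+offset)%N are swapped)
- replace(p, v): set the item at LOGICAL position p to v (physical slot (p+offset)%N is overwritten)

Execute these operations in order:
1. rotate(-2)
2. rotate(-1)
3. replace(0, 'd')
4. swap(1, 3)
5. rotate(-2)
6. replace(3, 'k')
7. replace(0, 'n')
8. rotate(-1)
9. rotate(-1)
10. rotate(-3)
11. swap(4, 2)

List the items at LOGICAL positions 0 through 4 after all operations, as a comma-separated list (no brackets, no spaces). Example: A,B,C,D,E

Answer: n,B,E,k,d

Derivation:
After op 1 (rotate(-2)): offset=3, physical=[A,B,C,D,E], logical=[D,E,A,B,C]
After op 2 (rotate(-1)): offset=2, physical=[A,B,C,D,E], logical=[C,D,E,A,B]
After op 3 (replace(0, 'd')): offset=2, physical=[A,B,d,D,E], logical=[d,D,E,A,B]
After op 4 (swap(1, 3)): offset=2, physical=[D,B,d,A,E], logical=[d,A,E,D,B]
After op 5 (rotate(-2)): offset=0, physical=[D,B,d,A,E], logical=[D,B,d,A,E]
After op 6 (replace(3, 'k')): offset=0, physical=[D,B,d,k,E], logical=[D,B,d,k,E]
After op 7 (replace(0, 'n')): offset=0, physical=[n,B,d,k,E], logical=[n,B,d,k,E]
After op 8 (rotate(-1)): offset=4, physical=[n,B,d,k,E], logical=[E,n,B,d,k]
After op 9 (rotate(-1)): offset=3, physical=[n,B,d,k,E], logical=[k,E,n,B,d]
After op 10 (rotate(-3)): offset=0, physical=[n,B,d,k,E], logical=[n,B,d,k,E]
After op 11 (swap(4, 2)): offset=0, physical=[n,B,E,k,d], logical=[n,B,E,k,d]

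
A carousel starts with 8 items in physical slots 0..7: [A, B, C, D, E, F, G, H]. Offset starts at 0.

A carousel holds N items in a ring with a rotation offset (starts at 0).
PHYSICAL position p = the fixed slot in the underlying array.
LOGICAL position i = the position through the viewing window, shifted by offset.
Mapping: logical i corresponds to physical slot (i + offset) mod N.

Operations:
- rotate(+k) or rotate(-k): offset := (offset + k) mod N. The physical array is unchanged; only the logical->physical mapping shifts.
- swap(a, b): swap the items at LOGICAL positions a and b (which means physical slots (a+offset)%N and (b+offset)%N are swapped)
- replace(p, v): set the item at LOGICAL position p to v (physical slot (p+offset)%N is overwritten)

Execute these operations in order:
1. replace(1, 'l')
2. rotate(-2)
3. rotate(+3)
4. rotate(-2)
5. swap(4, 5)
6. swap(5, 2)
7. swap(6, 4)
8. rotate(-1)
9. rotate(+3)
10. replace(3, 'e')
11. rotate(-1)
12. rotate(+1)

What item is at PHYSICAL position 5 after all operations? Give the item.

After op 1 (replace(1, 'l')): offset=0, physical=[A,l,C,D,E,F,G,H], logical=[A,l,C,D,E,F,G,H]
After op 2 (rotate(-2)): offset=6, physical=[A,l,C,D,E,F,G,H], logical=[G,H,A,l,C,D,E,F]
After op 3 (rotate(+3)): offset=1, physical=[A,l,C,D,E,F,G,H], logical=[l,C,D,E,F,G,H,A]
After op 4 (rotate(-2)): offset=7, physical=[A,l,C,D,E,F,G,H], logical=[H,A,l,C,D,E,F,G]
After op 5 (swap(4, 5)): offset=7, physical=[A,l,C,E,D,F,G,H], logical=[H,A,l,C,E,D,F,G]
After op 6 (swap(5, 2)): offset=7, physical=[A,D,C,E,l,F,G,H], logical=[H,A,D,C,E,l,F,G]
After op 7 (swap(6, 4)): offset=7, physical=[A,D,C,F,l,E,G,H], logical=[H,A,D,C,F,l,E,G]
After op 8 (rotate(-1)): offset=6, physical=[A,D,C,F,l,E,G,H], logical=[G,H,A,D,C,F,l,E]
After op 9 (rotate(+3)): offset=1, physical=[A,D,C,F,l,E,G,H], logical=[D,C,F,l,E,G,H,A]
After op 10 (replace(3, 'e')): offset=1, physical=[A,D,C,F,e,E,G,H], logical=[D,C,F,e,E,G,H,A]
After op 11 (rotate(-1)): offset=0, physical=[A,D,C,F,e,E,G,H], logical=[A,D,C,F,e,E,G,H]
After op 12 (rotate(+1)): offset=1, physical=[A,D,C,F,e,E,G,H], logical=[D,C,F,e,E,G,H,A]

Answer: E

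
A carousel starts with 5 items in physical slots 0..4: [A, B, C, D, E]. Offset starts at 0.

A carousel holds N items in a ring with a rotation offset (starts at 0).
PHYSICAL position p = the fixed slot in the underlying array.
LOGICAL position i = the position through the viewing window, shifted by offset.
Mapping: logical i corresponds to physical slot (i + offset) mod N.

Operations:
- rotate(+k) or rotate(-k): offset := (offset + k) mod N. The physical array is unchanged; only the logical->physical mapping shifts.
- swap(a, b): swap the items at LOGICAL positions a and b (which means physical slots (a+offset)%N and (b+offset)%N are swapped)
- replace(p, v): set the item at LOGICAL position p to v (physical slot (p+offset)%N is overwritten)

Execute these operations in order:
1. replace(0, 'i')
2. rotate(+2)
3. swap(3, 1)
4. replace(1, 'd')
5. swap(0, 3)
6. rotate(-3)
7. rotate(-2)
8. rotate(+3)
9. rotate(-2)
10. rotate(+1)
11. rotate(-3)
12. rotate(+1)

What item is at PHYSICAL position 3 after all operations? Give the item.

After op 1 (replace(0, 'i')): offset=0, physical=[i,B,C,D,E], logical=[i,B,C,D,E]
After op 2 (rotate(+2)): offset=2, physical=[i,B,C,D,E], logical=[C,D,E,i,B]
After op 3 (swap(3, 1)): offset=2, physical=[D,B,C,i,E], logical=[C,i,E,D,B]
After op 4 (replace(1, 'd')): offset=2, physical=[D,B,C,d,E], logical=[C,d,E,D,B]
After op 5 (swap(0, 3)): offset=2, physical=[C,B,D,d,E], logical=[D,d,E,C,B]
After op 6 (rotate(-3)): offset=4, physical=[C,B,D,d,E], logical=[E,C,B,D,d]
After op 7 (rotate(-2)): offset=2, physical=[C,B,D,d,E], logical=[D,d,E,C,B]
After op 8 (rotate(+3)): offset=0, physical=[C,B,D,d,E], logical=[C,B,D,d,E]
After op 9 (rotate(-2)): offset=3, physical=[C,B,D,d,E], logical=[d,E,C,B,D]
After op 10 (rotate(+1)): offset=4, physical=[C,B,D,d,E], logical=[E,C,B,D,d]
After op 11 (rotate(-3)): offset=1, physical=[C,B,D,d,E], logical=[B,D,d,E,C]
After op 12 (rotate(+1)): offset=2, physical=[C,B,D,d,E], logical=[D,d,E,C,B]

Answer: d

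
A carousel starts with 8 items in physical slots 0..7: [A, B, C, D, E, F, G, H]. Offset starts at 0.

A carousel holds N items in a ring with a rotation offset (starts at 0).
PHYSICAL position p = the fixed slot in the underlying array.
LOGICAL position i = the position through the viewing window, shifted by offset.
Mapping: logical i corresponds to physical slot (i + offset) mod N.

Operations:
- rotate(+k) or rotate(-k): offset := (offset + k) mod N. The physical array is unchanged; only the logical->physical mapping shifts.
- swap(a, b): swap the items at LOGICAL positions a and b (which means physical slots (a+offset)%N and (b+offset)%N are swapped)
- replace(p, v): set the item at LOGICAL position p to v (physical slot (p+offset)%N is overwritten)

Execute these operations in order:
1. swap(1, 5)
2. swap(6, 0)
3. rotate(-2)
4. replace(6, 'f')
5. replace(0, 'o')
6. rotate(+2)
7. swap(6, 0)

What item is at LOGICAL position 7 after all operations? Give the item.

Answer: H

Derivation:
After op 1 (swap(1, 5)): offset=0, physical=[A,F,C,D,E,B,G,H], logical=[A,F,C,D,E,B,G,H]
After op 2 (swap(6, 0)): offset=0, physical=[G,F,C,D,E,B,A,H], logical=[G,F,C,D,E,B,A,H]
After op 3 (rotate(-2)): offset=6, physical=[G,F,C,D,E,B,A,H], logical=[A,H,G,F,C,D,E,B]
After op 4 (replace(6, 'f')): offset=6, physical=[G,F,C,D,f,B,A,H], logical=[A,H,G,F,C,D,f,B]
After op 5 (replace(0, 'o')): offset=6, physical=[G,F,C,D,f,B,o,H], logical=[o,H,G,F,C,D,f,B]
After op 6 (rotate(+2)): offset=0, physical=[G,F,C,D,f,B,o,H], logical=[G,F,C,D,f,B,o,H]
After op 7 (swap(6, 0)): offset=0, physical=[o,F,C,D,f,B,G,H], logical=[o,F,C,D,f,B,G,H]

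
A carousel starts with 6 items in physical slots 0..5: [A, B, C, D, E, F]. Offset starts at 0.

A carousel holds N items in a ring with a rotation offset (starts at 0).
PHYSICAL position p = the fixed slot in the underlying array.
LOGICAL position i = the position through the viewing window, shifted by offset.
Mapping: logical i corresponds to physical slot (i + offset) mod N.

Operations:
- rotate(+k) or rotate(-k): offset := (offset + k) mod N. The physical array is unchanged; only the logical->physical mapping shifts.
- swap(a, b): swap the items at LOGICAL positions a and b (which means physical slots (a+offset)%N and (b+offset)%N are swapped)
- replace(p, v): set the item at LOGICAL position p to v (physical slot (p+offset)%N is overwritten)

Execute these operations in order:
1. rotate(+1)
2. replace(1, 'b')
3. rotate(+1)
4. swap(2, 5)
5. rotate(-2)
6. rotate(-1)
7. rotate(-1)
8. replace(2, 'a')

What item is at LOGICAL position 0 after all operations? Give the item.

After op 1 (rotate(+1)): offset=1, physical=[A,B,C,D,E,F], logical=[B,C,D,E,F,A]
After op 2 (replace(1, 'b')): offset=1, physical=[A,B,b,D,E,F], logical=[B,b,D,E,F,A]
After op 3 (rotate(+1)): offset=2, physical=[A,B,b,D,E,F], logical=[b,D,E,F,A,B]
After op 4 (swap(2, 5)): offset=2, physical=[A,E,b,D,B,F], logical=[b,D,B,F,A,E]
After op 5 (rotate(-2)): offset=0, physical=[A,E,b,D,B,F], logical=[A,E,b,D,B,F]
After op 6 (rotate(-1)): offset=5, physical=[A,E,b,D,B,F], logical=[F,A,E,b,D,B]
After op 7 (rotate(-1)): offset=4, physical=[A,E,b,D,B,F], logical=[B,F,A,E,b,D]
After op 8 (replace(2, 'a')): offset=4, physical=[a,E,b,D,B,F], logical=[B,F,a,E,b,D]

Answer: B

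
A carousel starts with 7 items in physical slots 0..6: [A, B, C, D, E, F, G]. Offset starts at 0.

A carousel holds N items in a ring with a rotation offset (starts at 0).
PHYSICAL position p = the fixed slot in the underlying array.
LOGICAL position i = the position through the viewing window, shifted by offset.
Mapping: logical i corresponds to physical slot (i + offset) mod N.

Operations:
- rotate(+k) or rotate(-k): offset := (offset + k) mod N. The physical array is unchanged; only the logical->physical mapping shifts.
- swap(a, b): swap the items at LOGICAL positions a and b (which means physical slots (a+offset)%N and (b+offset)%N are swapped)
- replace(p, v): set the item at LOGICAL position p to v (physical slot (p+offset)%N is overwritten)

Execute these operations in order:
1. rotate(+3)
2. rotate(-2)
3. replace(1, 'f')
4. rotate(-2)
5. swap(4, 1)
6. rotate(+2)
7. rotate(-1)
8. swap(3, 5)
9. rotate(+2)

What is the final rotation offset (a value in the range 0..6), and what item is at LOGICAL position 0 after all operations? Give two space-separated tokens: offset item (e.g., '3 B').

Answer: 2 f

Derivation:
After op 1 (rotate(+3)): offset=3, physical=[A,B,C,D,E,F,G], logical=[D,E,F,G,A,B,C]
After op 2 (rotate(-2)): offset=1, physical=[A,B,C,D,E,F,G], logical=[B,C,D,E,F,G,A]
After op 3 (replace(1, 'f')): offset=1, physical=[A,B,f,D,E,F,G], logical=[B,f,D,E,F,G,A]
After op 4 (rotate(-2)): offset=6, physical=[A,B,f,D,E,F,G], logical=[G,A,B,f,D,E,F]
After op 5 (swap(4, 1)): offset=6, physical=[D,B,f,A,E,F,G], logical=[G,D,B,f,A,E,F]
After op 6 (rotate(+2)): offset=1, physical=[D,B,f,A,E,F,G], logical=[B,f,A,E,F,G,D]
After op 7 (rotate(-1)): offset=0, physical=[D,B,f,A,E,F,G], logical=[D,B,f,A,E,F,G]
After op 8 (swap(3, 5)): offset=0, physical=[D,B,f,F,E,A,G], logical=[D,B,f,F,E,A,G]
After op 9 (rotate(+2)): offset=2, physical=[D,B,f,F,E,A,G], logical=[f,F,E,A,G,D,B]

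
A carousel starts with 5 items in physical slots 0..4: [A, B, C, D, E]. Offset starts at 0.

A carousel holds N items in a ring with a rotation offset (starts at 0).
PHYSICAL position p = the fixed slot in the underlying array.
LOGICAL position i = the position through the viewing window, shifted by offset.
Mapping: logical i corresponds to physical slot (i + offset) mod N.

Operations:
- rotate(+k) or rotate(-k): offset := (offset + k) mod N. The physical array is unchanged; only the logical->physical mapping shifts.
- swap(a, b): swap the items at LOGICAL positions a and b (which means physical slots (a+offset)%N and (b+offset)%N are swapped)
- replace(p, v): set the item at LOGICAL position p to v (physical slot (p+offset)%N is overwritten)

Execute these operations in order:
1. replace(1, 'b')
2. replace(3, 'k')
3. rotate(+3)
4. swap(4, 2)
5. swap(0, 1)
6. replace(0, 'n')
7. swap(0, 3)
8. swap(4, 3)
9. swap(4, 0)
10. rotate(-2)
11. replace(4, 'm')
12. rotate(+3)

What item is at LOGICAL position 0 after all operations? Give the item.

Answer: k

Derivation:
After op 1 (replace(1, 'b')): offset=0, physical=[A,b,C,D,E], logical=[A,b,C,D,E]
After op 2 (replace(3, 'k')): offset=0, physical=[A,b,C,k,E], logical=[A,b,C,k,E]
After op 3 (rotate(+3)): offset=3, physical=[A,b,C,k,E], logical=[k,E,A,b,C]
After op 4 (swap(4, 2)): offset=3, physical=[C,b,A,k,E], logical=[k,E,C,b,A]
After op 5 (swap(0, 1)): offset=3, physical=[C,b,A,E,k], logical=[E,k,C,b,A]
After op 6 (replace(0, 'n')): offset=3, physical=[C,b,A,n,k], logical=[n,k,C,b,A]
After op 7 (swap(0, 3)): offset=3, physical=[C,n,A,b,k], logical=[b,k,C,n,A]
After op 8 (swap(4, 3)): offset=3, physical=[C,A,n,b,k], logical=[b,k,C,A,n]
After op 9 (swap(4, 0)): offset=3, physical=[C,A,b,n,k], logical=[n,k,C,A,b]
After op 10 (rotate(-2)): offset=1, physical=[C,A,b,n,k], logical=[A,b,n,k,C]
After op 11 (replace(4, 'm')): offset=1, physical=[m,A,b,n,k], logical=[A,b,n,k,m]
After op 12 (rotate(+3)): offset=4, physical=[m,A,b,n,k], logical=[k,m,A,b,n]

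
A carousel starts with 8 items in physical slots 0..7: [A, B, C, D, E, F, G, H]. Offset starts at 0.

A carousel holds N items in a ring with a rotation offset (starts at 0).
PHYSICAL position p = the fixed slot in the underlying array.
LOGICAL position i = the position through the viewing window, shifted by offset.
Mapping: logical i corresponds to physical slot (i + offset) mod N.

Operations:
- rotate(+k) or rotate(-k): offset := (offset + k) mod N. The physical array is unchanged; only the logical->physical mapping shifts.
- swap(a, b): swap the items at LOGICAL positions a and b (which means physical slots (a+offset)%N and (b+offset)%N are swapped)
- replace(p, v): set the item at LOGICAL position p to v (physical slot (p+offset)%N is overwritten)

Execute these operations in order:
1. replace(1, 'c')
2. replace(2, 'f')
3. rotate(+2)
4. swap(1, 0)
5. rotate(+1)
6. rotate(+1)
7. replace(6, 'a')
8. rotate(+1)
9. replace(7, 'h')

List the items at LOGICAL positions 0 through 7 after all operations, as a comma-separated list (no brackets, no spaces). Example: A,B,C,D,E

Answer: F,G,H,A,c,a,f,h

Derivation:
After op 1 (replace(1, 'c')): offset=0, physical=[A,c,C,D,E,F,G,H], logical=[A,c,C,D,E,F,G,H]
After op 2 (replace(2, 'f')): offset=0, physical=[A,c,f,D,E,F,G,H], logical=[A,c,f,D,E,F,G,H]
After op 3 (rotate(+2)): offset=2, physical=[A,c,f,D,E,F,G,H], logical=[f,D,E,F,G,H,A,c]
After op 4 (swap(1, 0)): offset=2, physical=[A,c,D,f,E,F,G,H], logical=[D,f,E,F,G,H,A,c]
After op 5 (rotate(+1)): offset=3, physical=[A,c,D,f,E,F,G,H], logical=[f,E,F,G,H,A,c,D]
After op 6 (rotate(+1)): offset=4, physical=[A,c,D,f,E,F,G,H], logical=[E,F,G,H,A,c,D,f]
After op 7 (replace(6, 'a')): offset=4, physical=[A,c,a,f,E,F,G,H], logical=[E,F,G,H,A,c,a,f]
After op 8 (rotate(+1)): offset=5, physical=[A,c,a,f,E,F,G,H], logical=[F,G,H,A,c,a,f,E]
After op 9 (replace(7, 'h')): offset=5, physical=[A,c,a,f,h,F,G,H], logical=[F,G,H,A,c,a,f,h]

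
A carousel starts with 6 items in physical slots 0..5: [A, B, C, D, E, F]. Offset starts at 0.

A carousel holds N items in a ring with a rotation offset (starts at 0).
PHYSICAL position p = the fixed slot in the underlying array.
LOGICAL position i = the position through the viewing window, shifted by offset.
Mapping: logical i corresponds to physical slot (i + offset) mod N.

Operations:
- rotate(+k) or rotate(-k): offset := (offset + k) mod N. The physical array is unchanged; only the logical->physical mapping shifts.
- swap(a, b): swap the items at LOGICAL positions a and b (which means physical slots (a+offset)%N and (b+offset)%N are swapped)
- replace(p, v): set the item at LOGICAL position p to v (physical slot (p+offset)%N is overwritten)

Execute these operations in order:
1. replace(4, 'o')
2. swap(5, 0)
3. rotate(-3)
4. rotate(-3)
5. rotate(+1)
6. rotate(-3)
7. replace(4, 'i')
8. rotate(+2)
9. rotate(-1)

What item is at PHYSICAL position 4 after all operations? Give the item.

Answer: o

Derivation:
After op 1 (replace(4, 'o')): offset=0, physical=[A,B,C,D,o,F], logical=[A,B,C,D,o,F]
After op 2 (swap(5, 0)): offset=0, physical=[F,B,C,D,o,A], logical=[F,B,C,D,o,A]
After op 3 (rotate(-3)): offset=3, physical=[F,B,C,D,o,A], logical=[D,o,A,F,B,C]
After op 4 (rotate(-3)): offset=0, physical=[F,B,C,D,o,A], logical=[F,B,C,D,o,A]
After op 5 (rotate(+1)): offset=1, physical=[F,B,C,D,o,A], logical=[B,C,D,o,A,F]
After op 6 (rotate(-3)): offset=4, physical=[F,B,C,D,o,A], logical=[o,A,F,B,C,D]
After op 7 (replace(4, 'i')): offset=4, physical=[F,B,i,D,o,A], logical=[o,A,F,B,i,D]
After op 8 (rotate(+2)): offset=0, physical=[F,B,i,D,o,A], logical=[F,B,i,D,o,A]
After op 9 (rotate(-1)): offset=5, physical=[F,B,i,D,o,A], logical=[A,F,B,i,D,o]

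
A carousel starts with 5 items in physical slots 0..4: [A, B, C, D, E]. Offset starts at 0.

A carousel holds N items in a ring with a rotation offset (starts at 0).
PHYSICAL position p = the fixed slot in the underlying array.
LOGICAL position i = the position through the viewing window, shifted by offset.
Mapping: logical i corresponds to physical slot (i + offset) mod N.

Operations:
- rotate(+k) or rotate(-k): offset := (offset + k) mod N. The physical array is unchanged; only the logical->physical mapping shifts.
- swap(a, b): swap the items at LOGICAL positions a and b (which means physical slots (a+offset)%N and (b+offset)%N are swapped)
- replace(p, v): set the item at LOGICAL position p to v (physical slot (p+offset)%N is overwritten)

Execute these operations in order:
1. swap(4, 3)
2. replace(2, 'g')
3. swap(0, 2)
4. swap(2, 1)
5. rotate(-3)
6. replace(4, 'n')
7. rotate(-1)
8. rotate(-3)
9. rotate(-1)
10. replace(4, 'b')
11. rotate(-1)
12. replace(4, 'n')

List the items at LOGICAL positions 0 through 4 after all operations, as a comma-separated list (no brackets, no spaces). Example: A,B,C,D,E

After op 1 (swap(4, 3)): offset=0, physical=[A,B,C,E,D], logical=[A,B,C,E,D]
After op 2 (replace(2, 'g')): offset=0, physical=[A,B,g,E,D], logical=[A,B,g,E,D]
After op 3 (swap(0, 2)): offset=0, physical=[g,B,A,E,D], logical=[g,B,A,E,D]
After op 4 (swap(2, 1)): offset=0, physical=[g,A,B,E,D], logical=[g,A,B,E,D]
After op 5 (rotate(-3)): offset=2, physical=[g,A,B,E,D], logical=[B,E,D,g,A]
After op 6 (replace(4, 'n')): offset=2, physical=[g,n,B,E,D], logical=[B,E,D,g,n]
After op 7 (rotate(-1)): offset=1, physical=[g,n,B,E,D], logical=[n,B,E,D,g]
After op 8 (rotate(-3)): offset=3, physical=[g,n,B,E,D], logical=[E,D,g,n,B]
After op 9 (rotate(-1)): offset=2, physical=[g,n,B,E,D], logical=[B,E,D,g,n]
After op 10 (replace(4, 'b')): offset=2, physical=[g,b,B,E,D], logical=[B,E,D,g,b]
After op 11 (rotate(-1)): offset=1, physical=[g,b,B,E,D], logical=[b,B,E,D,g]
After op 12 (replace(4, 'n')): offset=1, physical=[n,b,B,E,D], logical=[b,B,E,D,n]

Answer: b,B,E,D,n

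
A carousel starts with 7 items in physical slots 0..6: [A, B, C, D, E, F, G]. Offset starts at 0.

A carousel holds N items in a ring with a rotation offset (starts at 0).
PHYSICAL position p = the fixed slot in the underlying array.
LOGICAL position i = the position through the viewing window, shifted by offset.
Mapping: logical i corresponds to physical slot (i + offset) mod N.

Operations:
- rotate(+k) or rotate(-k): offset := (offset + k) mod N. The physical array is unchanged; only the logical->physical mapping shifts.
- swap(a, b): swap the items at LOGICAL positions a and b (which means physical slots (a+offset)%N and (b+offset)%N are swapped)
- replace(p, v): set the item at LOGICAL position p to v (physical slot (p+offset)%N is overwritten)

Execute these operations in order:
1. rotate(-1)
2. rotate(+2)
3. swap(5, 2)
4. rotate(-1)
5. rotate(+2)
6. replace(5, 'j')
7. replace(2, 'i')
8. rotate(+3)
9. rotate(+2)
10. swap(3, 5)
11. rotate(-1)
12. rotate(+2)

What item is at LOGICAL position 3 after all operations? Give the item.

After op 1 (rotate(-1)): offset=6, physical=[A,B,C,D,E,F,G], logical=[G,A,B,C,D,E,F]
After op 2 (rotate(+2)): offset=1, physical=[A,B,C,D,E,F,G], logical=[B,C,D,E,F,G,A]
After op 3 (swap(5, 2)): offset=1, physical=[A,B,C,G,E,F,D], logical=[B,C,G,E,F,D,A]
After op 4 (rotate(-1)): offset=0, physical=[A,B,C,G,E,F,D], logical=[A,B,C,G,E,F,D]
After op 5 (rotate(+2)): offset=2, physical=[A,B,C,G,E,F,D], logical=[C,G,E,F,D,A,B]
After op 6 (replace(5, 'j')): offset=2, physical=[j,B,C,G,E,F,D], logical=[C,G,E,F,D,j,B]
After op 7 (replace(2, 'i')): offset=2, physical=[j,B,C,G,i,F,D], logical=[C,G,i,F,D,j,B]
After op 8 (rotate(+3)): offset=5, physical=[j,B,C,G,i,F,D], logical=[F,D,j,B,C,G,i]
After op 9 (rotate(+2)): offset=0, physical=[j,B,C,G,i,F,D], logical=[j,B,C,G,i,F,D]
After op 10 (swap(3, 5)): offset=0, physical=[j,B,C,F,i,G,D], logical=[j,B,C,F,i,G,D]
After op 11 (rotate(-1)): offset=6, physical=[j,B,C,F,i,G,D], logical=[D,j,B,C,F,i,G]
After op 12 (rotate(+2)): offset=1, physical=[j,B,C,F,i,G,D], logical=[B,C,F,i,G,D,j]

Answer: i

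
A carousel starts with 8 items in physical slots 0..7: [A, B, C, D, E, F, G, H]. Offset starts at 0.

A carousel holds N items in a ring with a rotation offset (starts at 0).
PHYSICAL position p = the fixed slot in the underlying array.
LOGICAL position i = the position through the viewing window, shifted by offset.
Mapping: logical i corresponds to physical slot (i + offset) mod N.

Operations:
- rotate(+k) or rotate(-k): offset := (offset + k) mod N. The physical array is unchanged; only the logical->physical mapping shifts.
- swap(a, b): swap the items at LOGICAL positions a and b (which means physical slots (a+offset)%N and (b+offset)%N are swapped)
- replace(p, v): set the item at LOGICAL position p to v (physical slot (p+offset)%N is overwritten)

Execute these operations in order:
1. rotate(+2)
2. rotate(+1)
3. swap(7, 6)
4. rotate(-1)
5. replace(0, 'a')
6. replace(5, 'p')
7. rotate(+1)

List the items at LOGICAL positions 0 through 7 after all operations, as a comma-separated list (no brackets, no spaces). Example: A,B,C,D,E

After op 1 (rotate(+2)): offset=2, physical=[A,B,C,D,E,F,G,H], logical=[C,D,E,F,G,H,A,B]
After op 2 (rotate(+1)): offset=3, physical=[A,B,C,D,E,F,G,H], logical=[D,E,F,G,H,A,B,C]
After op 3 (swap(7, 6)): offset=3, physical=[A,C,B,D,E,F,G,H], logical=[D,E,F,G,H,A,C,B]
After op 4 (rotate(-1)): offset=2, physical=[A,C,B,D,E,F,G,H], logical=[B,D,E,F,G,H,A,C]
After op 5 (replace(0, 'a')): offset=2, physical=[A,C,a,D,E,F,G,H], logical=[a,D,E,F,G,H,A,C]
After op 6 (replace(5, 'p')): offset=2, physical=[A,C,a,D,E,F,G,p], logical=[a,D,E,F,G,p,A,C]
After op 7 (rotate(+1)): offset=3, physical=[A,C,a,D,E,F,G,p], logical=[D,E,F,G,p,A,C,a]

Answer: D,E,F,G,p,A,C,a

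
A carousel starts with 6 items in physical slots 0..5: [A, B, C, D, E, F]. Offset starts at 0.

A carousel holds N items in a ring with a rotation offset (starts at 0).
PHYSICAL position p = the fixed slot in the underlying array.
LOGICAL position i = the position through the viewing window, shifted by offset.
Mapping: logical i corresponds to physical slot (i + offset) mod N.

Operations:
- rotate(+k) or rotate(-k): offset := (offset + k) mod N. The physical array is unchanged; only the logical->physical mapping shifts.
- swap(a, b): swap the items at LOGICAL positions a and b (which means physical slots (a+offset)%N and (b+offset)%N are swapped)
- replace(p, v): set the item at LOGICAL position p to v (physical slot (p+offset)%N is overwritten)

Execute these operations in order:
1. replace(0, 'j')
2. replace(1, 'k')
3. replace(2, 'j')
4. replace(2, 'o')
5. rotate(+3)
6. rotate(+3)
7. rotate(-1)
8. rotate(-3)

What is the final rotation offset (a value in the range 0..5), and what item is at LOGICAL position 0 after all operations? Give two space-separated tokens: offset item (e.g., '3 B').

After op 1 (replace(0, 'j')): offset=0, physical=[j,B,C,D,E,F], logical=[j,B,C,D,E,F]
After op 2 (replace(1, 'k')): offset=0, physical=[j,k,C,D,E,F], logical=[j,k,C,D,E,F]
After op 3 (replace(2, 'j')): offset=0, physical=[j,k,j,D,E,F], logical=[j,k,j,D,E,F]
After op 4 (replace(2, 'o')): offset=0, physical=[j,k,o,D,E,F], logical=[j,k,o,D,E,F]
After op 5 (rotate(+3)): offset=3, physical=[j,k,o,D,E,F], logical=[D,E,F,j,k,o]
After op 6 (rotate(+3)): offset=0, physical=[j,k,o,D,E,F], logical=[j,k,o,D,E,F]
After op 7 (rotate(-1)): offset=5, physical=[j,k,o,D,E,F], logical=[F,j,k,o,D,E]
After op 8 (rotate(-3)): offset=2, physical=[j,k,o,D,E,F], logical=[o,D,E,F,j,k]

Answer: 2 o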